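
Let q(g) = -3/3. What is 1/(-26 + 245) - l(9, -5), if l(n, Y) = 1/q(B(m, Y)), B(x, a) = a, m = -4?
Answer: 220/219 ≈ 1.0046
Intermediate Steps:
q(g) = -1 (q(g) = -3*1/3 = -1)
l(n, Y) = -1 (l(n, Y) = 1/(-1) = -1)
1/(-26 + 245) - l(9, -5) = 1/(-26 + 245) - 1*(-1) = 1/219 + 1 = 220/219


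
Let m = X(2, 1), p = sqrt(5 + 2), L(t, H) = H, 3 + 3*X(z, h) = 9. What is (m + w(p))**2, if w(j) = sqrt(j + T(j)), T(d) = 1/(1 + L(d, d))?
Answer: (2 + sqrt(sqrt(7) + 1/(1 + sqrt(7))))**2 ≈ 13.755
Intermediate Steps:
X(z, h) = 2 (X(z, h) = -1 + (1/3)*9 = -1 + 3 = 2)
p = sqrt(7) ≈ 2.6458
T(d) = 1/(1 + d)
m = 2
w(j) = sqrt(j + 1/(1 + j))
(m + w(p))**2 = (2 + sqrt((1 + sqrt(7)*(1 + sqrt(7)))/(1 + sqrt(7))))**2 = (2 + sqrt(1 + sqrt(7)*(1 + sqrt(7)))/sqrt(1 + sqrt(7)))**2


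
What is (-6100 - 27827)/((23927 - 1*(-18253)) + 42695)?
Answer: -33927/84875 ≈ -0.39973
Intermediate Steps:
(-6100 - 27827)/((23927 - 1*(-18253)) + 42695) = -33927/((23927 + 18253) + 42695) = -33927/(42180 + 42695) = -33927/84875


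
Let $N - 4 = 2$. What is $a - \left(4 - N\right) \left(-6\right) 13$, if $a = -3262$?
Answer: $-3418$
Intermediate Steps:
$N = 6$ ($N = 4 + 2 = 6$)
$a - \left(4 - N\right) \left(-6\right) 13 = -3262 - \left(4 - 6\right) \left(-6\right) 13 = -3262 - \left(-2\right) \left(-6\right) 13 = -3262 - 12 \cdot 13 = -3262 - 156 = -3418$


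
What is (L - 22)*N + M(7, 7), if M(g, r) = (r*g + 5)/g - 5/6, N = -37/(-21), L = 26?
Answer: 195/14 ≈ 13.929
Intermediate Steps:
N = 37/21 (N = -37*(-1/21) = 37/21 ≈ 1.7619)
M(g, r) = -⅚ + (5 + g*r)/g (M(g, r) = (g*r + 5)/g - 5*⅙ = (5 + g*r)/g - ⅚ = -⅚ + (5 + g*r)/g)
(L - 22)*N + M(7, 7) = (26 - 22)*(37/21) + (-⅚ + 7 + 5/7) = 4*(37/21) + (-⅚ + 7 + 5*(⅐)) = 148/21 + (-⅚ + 7 + 5/7) = 148/21 + 289/42 = 195/14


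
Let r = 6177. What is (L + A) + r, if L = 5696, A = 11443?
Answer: 23316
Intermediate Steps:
(L + A) + r = (5696 + 11443) + 6177 = 17139 + 6177 = 23316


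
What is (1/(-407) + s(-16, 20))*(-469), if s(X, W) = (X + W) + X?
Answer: 2291065/407 ≈ 5629.1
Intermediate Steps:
s(X, W) = W + 2*X (s(X, W) = (W + X) + X = W + 2*X)
(1/(-407) + s(-16, 20))*(-469) = (1/(-407) + (20 + 2*(-16)))*(-469) = (-1/407 + (20 - 32))*(-469) = (-1/407 - 12)*(-469) = -4885/407*(-469) = 2291065/407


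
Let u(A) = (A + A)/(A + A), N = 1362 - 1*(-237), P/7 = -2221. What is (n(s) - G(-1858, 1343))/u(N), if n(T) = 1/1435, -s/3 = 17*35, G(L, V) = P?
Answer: 22309946/1435 ≈ 15547.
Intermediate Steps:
P = -15547 (P = 7*(-2221) = -15547)
G(L, V) = -15547
s = -1785 (s = -51*35 = -3*595 = -1785)
N = 1599 (N = 1362 + 237 = 1599)
n(T) = 1/1435
u(A) = 1 (u(A) = (2*A)/((2*A)) = (2*A)*(1/(2*A)) = 1)
(n(s) - G(-1858, 1343))/u(N) = (1/1435 - 1*(-15547))/1 = (1/1435 + 15547)*1 = (22309946/1435)*1 = 22309946/1435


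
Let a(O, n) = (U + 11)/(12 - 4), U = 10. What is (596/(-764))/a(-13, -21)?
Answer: -1192/4011 ≈ -0.29718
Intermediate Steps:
a(O, n) = 21/8 (a(O, n) = (10 + 11)/(12 - 4) = 21/8)
(596/(-764))/a(-13, -21) = (596/(-764))/(21/8) = (596*(-1/764))*(8/21) = -149/191*8/21 = -1192/4011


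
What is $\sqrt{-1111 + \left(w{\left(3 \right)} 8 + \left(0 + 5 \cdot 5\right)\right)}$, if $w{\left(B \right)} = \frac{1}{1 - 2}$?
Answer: $i \sqrt{1094} \approx 33.076 i$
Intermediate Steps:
$w{\left(B \right)} = -1$ ($w{\left(B \right)} = \frac{1}{-1} = -1$)
$\sqrt{-1111 + \left(w{\left(3 \right)} 8 + \left(0 + 5 \cdot 5\right)\right)} = \sqrt{-1111 + \left(\left(-1\right) 8 + \left(0 + 5 \cdot 5\right)\right)} = \sqrt{-1111 + \left(-8 + \left(0 + 25\right)\right)} = \sqrt{-1111 + \left(-8 + 25\right)} = \sqrt{-1111 + 17} = \sqrt{-1094} = i \sqrt{1094}$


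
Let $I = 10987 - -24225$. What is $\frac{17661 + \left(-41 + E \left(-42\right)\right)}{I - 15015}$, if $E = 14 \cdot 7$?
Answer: $\frac{13504}{20197} \approx 0.66861$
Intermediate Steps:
$I = 35212$ ($I = 10987 + 24225 = 35212$)
$E = 98$
$\frac{17661 + \left(-41 + E \left(-42\right)\right)}{I - 15015} = \frac{17661 + \left(-41 + 98 \left(-42\right)\right)}{35212 - 15015} = \frac{17661 - 4157}{20197} = \left(17661 - 4157\right) \frac{1}{20197} = 13504 \cdot \frac{1}{20197} = \frac{13504}{20197}$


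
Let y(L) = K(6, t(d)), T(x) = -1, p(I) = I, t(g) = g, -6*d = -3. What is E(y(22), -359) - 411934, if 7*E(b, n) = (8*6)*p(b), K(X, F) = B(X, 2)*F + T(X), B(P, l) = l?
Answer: -411934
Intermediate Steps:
d = 1/2 (d = -1/6*(-3) = 1/2 ≈ 0.50000)
K(X, F) = -1 + 2*F (K(X, F) = 2*F - 1 = -1 + 2*F)
y(L) = 0 (y(L) = -1 + 2*(1/2) = -1 + 1 = 0)
E(b, n) = 48*b/7 (E(b, n) = ((8*6)*b)/7 = (48*b)/7 = 48*b/7)
E(y(22), -359) - 411934 = (48/7)*0 - 411934 = 0 - 411934 = -411934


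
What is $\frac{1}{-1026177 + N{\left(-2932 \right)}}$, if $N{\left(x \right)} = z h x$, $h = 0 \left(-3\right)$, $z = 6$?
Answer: $- \frac{1}{1026177} \approx -9.7449 \cdot 10^{-7}$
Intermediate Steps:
$h = 0$
$N{\left(x \right)} = 0$ ($N{\left(x \right)} = 6 \cdot 0 x = 0 x = 0$)
$\frac{1}{-1026177 + N{\left(-2932 \right)}} = \frac{1}{-1026177 + 0} = \frac{1}{-1026177} = - \frac{1}{1026177}$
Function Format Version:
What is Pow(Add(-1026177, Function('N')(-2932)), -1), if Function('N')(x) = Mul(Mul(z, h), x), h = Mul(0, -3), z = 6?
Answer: Rational(-1, 1026177) ≈ -9.7449e-7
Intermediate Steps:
h = 0
Function('N')(x) = 0 (Function('N')(x) = Mul(Mul(6, 0), x) = Mul(0, x) = 0)
Pow(Add(-1026177, Function('N')(-2932)), -1) = Pow(Add(-1026177, 0), -1) = Pow(-1026177, -1) = Rational(-1, 1026177)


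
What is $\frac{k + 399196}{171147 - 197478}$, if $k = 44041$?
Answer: $- \frac{443237}{26331} \approx -16.833$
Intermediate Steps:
$\frac{k + 399196}{171147 - 197478} = \frac{44041 + 399196}{171147 - 197478} = \frac{443237}{-26331} = 443237 \left(- \frac{1}{26331}\right) = - \frac{443237}{26331}$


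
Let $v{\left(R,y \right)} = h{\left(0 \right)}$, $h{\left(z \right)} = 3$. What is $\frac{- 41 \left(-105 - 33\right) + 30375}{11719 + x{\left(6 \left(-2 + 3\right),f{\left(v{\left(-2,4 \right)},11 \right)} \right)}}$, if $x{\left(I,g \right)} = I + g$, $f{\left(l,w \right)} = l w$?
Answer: $\frac{36033}{11758} \approx 3.0646$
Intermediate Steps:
$v{\left(R,y \right)} = 3$
$\frac{- 41 \left(-105 - 33\right) + 30375}{11719 + x{\left(6 \left(-2 + 3\right),f{\left(v{\left(-2,4 \right)},11 \right)} \right)}} = \frac{- 41 \left(-105 - 33\right) + 30375}{11719 + \left(6 \left(-2 + 3\right) + 3 \cdot 11\right)} = \frac{- 41 \left(-105 - 33\right) + 30375}{11719 + \left(6 \cdot 1 + 33\right)} = \frac{\left(-41\right) \left(-138\right) + 30375}{11719 + \left(6 + 33\right)} = \frac{5658 + 30375}{11719 + 39} = \frac{36033}{11758}$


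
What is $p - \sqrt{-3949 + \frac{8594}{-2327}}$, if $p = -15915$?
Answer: $-15915 - \frac{i \sqrt{21403552859}}{2327} \approx -15915.0 - 62.87 i$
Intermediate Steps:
$p - \sqrt{-3949 + \frac{8594}{-2327}} = -15915 - \sqrt{-3949 + \frac{8594}{-2327}} = -15915 - \sqrt{-3949 + 8594 \left(- \frac{1}{2327}\right)} = -15915 - \sqrt{-3949 - \frac{8594}{2327}} = -15915 - \sqrt{- \frac{9197917}{2327}} = -15915 - \frac{i \sqrt{21403552859}}{2327}$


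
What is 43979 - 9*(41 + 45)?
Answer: 43205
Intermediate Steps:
43979 - 9*(41 + 45) = 43979 - 9*86 = 43979 - 774 = 43205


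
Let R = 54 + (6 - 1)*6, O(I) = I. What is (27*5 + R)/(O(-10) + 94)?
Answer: 73/28 ≈ 2.6071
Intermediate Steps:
R = 84 (R = 54 + 5*6 = 54 + 30 = 84)
(27*5 + R)/(O(-10) + 94) = (27*5 + 84)/(-10 + 94) = (135 + 84)/84 = 219*(1/84) = 73/28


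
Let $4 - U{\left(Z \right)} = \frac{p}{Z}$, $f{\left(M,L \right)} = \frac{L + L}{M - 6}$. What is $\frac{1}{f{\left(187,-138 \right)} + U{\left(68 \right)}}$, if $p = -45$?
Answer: $\frac{12308}{38609} \approx 0.31879$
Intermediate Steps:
$f{\left(M,L \right)} = \frac{2 L}{-6 + M}$
$U{\left(Z \right)} = 4 + \frac{45}{Z}$ ($U{\left(Z \right)} = 4 - - \frac{45}{Z} = 4 + \frac{45}{Z}$)
$\frac{1}{f{\left(187,-138 \right)} + U{\left(68 \right)}} = \frac{1}{2 \left(-138\right) \frac{1}{-6 + 187} + \left(4 + \frac{45}{68}\right)} = \frac{1}{2 \left(-138\right) \frac{1}{181} + \left(4 + 45 \cdot \frac{1}{68}\right)} = \frac{1}{2 \left(-138\right) \frac{1}{181} + \left(4 + \frac{45}{68}\right)} = \frac{1}{- \frac{276}{181} + \frac{317}{68}} = \frac{1}{\frac{38609}{12308}} = \frac{12308}{38609}$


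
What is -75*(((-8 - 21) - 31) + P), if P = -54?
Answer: 8550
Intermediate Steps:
-75*(((-8 - 21) - 31) + P) = -75*(((-8 - 21) - 31) - 54) = -75*((-29 - 31) - 54) = -75*(-60 - 54) = -75*(-114) = 8550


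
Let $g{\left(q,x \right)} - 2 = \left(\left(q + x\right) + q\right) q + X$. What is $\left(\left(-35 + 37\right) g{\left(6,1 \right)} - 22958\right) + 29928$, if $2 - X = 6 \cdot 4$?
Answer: $7086$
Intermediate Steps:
$X = -22$ ($X = 2 - 6 \cdot 4 = 2 - 24 = -22$)
$g{\left(q,x \right)} = -20 + q \left(x + 2 q\right)$ ($g{\left(q,x \right)} = 2 + \left(\left(\left(q + x\right) + q\right) q - 22\right) = 2 + \left(\left(x + 2 q\right) q - 22\right) = 2 + \left(q \left(x + 2 q\right) - 22\right) = 2 + \left(-22 + q \left(x + 2 q\right)\right) = -20 + q \left(x + 2 q\right)$)
$\left(\left(-35 + 37\right) g{\left(6,1 \right)} - 22958\right) + 29928 = \left(\left(-35 + 37\right) \left(-20 + 2 \cdot 6^{2} + 6 \cdot 1\right) - 22958\right) + 29928 = \left(2 \left(-20 + 2 \cdot 36 + 6\right) - 22958\right) + 29928 = \left(2 \left(-20 + 72 + 6\right) - 22958\right) + 29928 = \left(2 \cdot 58 - 22958\right) + 29928 = \left(116 - 22958\right) + 29928 = -22842 + 29928 = 7086$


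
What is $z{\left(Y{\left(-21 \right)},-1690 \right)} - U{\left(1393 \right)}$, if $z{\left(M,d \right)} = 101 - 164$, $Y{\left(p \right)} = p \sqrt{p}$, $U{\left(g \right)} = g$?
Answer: $-1456$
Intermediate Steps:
$Y{\left(p \right)} = p^{\frac{3}{2}}$
$z{\left(M,d \right)} = -63$
$z{\left(Y{\left(-21 \right)},-1690 \right)} - U{\left(1393 \right)} = -63 - 1393 = -1456$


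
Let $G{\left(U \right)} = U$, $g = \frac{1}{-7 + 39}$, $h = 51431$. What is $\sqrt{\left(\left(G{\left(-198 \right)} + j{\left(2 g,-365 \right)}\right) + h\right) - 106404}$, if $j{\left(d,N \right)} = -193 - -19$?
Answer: $i \sqrt{55345} \approx 235.26 i$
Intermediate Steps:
$g = \frac{1}{32} \approx 0.03125$
$j{\left(d,N \right)} = -174$ ($j{\left(d,N \right)} = -193 + 19 = -174$)
$\sqrt{\left(\left(G{\left(-198 \right)} + j{\left(2 g,-365 \right)}\right) + h\right) - 106404} = \sqrt{\left(\left(-198 - 174\right) + 51431\right) - 106404} = \sqrt{\left(-372 + 51431\right) - 106404} = \sqrt{51059 - 106404} = \sqrt{-55345} = i \sqrt{55345}$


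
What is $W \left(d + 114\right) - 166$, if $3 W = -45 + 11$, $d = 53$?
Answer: $- \frac{6176}{3} \approx -2058.7$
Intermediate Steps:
$W = - \frac{34}{3}$ ($W = \frac{-45 + 11}{3} = \frac{1}{3} \left(-34\right) = - \frac{34}{3} \approx -11.333$)
$W \left(d + 114\right) - 166 = - \frac{34 \left(53 + 114\right)}{3} - 166 = \left(- \frac{34}{3}\right) 167 - 166 = - \frac{5678}{3} - 166 = - \frac{6176}{3}$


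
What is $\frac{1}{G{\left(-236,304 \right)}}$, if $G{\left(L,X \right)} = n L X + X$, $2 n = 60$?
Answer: $- \frac{1}{2152016} \approx -4.6468 \cdot 10^{-7}$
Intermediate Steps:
$n = 30$ ($n = \frac{1}{2} \cdot 60 = 30$)
$G{\left(L,X \right)} = X + 30 L X$ ($G{\left(L,X \right)} = 30 L X + X = X + 30 L X$)
$\frac{1}{G{\left(-236,304 \right)}} = \frac{1}{304 \left(1 + 30 \left(-236\right)\right)} = \frac{1}{304 \left(1 - 7080\right)} = \frac{1}{304 \left(-7079\right)} = \frac{1}{-2152016} = - \frac{1}{2152016}$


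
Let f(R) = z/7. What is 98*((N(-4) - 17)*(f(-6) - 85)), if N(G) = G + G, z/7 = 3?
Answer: 200900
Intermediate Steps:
z = 21 (z = 7*3 = 21)
N(G) = 2*G
f(R) = 3 (f(R) = 21/7 = 21*(⅐) = 3)
98*((N(-4) - 17)*(f(-6) - 85)) = 98*((2*(-4) - 17)*(3 - 85)) = 98*((-8 - 17)*(-82)) = 98*(-25*(-82)) = 98*2050 = 200900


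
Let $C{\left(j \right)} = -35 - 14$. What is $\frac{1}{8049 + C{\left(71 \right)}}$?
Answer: $\frac{1}{8000} \approx 0.000125$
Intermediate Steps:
$C{\left(j \right)} = -49$ ($C{\left(j \right)} = -35 - 14 = -49$)
$\frac{1}{8049 + C{\left(71 \right)}} = \frac{1}{8049 - 49} = \frac{1}{8000}$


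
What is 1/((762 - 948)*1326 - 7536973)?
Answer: -1/7783609 ≈ -1.2847e-7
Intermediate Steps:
1/((762 - 948)*1326 - 7536973) = 1/(-186*1326 - 7536973) = 1/(-246636 - 7536973) = 1/(-7783609) = -1/7783609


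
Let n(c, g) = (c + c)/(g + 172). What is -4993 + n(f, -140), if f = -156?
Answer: -20011/4 ≈ -5002.8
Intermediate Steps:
n(c, g) = 2*c/(172 + g) (n(c, g) = (2*c)/(172 + g) = 2*c/(172 + g))
-4993 + n(f, -140) = -4993 + 2*(-156)/(172 - 140) = -4993 + 2*(-156)/32 = -4993 + 2*(-156)*(1/32) = -4993 - 39/4 = -20011/4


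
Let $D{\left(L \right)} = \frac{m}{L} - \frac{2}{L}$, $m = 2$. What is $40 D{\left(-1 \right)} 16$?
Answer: $0$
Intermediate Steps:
$D{\left(L \right)} = 0$ ($D{\left(L \right)} = \frac{2}{L} - \frac{2}{L} = 0$)
$40 D{\left(-1 \right)} 16 = 40 \cdot 0 \cdot 16 = 0 \cdot 16 = 0$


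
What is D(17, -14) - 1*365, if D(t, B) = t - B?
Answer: -334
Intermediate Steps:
D(17, -14) - 1*365 = (17 - 1*(-14)) - 1*365 = (17 + 14) - 365 = 31 - 365 = -334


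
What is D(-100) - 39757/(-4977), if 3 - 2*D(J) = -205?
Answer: 557365/4977 ≈ 111.99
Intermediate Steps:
D(J) = 104 (D(J) = 3/2 - 1/2*(-205) = 3/2 + 205/2 = 104)
D(-100) - 39757/(-4977) = 104 - 39757/(-4977) = 104 - 39757*(-1)/4977 = 104 - 1*(-39757/4977) = 104 + 39757/4977 = 557365/4977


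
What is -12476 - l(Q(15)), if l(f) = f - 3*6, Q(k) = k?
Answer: -12473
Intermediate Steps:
l(f) = -18 + f (l(f) = f - 18 = -18 + f)
-12476 - l(Q(15)) = -12476 - (-18 + 15) = -12476 - 1*(-3) = -12476 + 3 = -12473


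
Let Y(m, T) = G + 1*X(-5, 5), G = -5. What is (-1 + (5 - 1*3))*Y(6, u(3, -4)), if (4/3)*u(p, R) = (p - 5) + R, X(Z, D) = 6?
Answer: 1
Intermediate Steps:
u(p, R) = -15/4 + 3*R/4 + 3*p/4 (u(p, R) = 3*((p - 5) + R)/4 = 3*((-5 + p) + R)/4 = 3*(-5 + R + p)/4 = -15/4 + 3*R/4 + 3*p/4)
Y(m, T) = 1 (Y(m, T) = -5 + 1*6 = -5 + 6 = 1)
(-1 + (5 - 1*3))*Y(6, u(3, -4)) = (-1 + (5 - 1*3))*1 = (-1 + (5 - 3))*1 = (-1 + 2)*1 = 1*1 = 1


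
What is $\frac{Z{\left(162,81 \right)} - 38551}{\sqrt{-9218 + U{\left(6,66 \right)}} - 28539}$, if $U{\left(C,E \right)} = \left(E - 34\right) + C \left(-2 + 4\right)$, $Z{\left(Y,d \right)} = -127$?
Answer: $\frac{367943814}{271494565} + \frac{38678 i \sqrt{9174}}{814483695} \approx 1.3553 + 0.0045484 i$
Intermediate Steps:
$U{\left(C,E \right)} = -34 + E + 2 C$ ($U{\left(C,E \right)} = \left(-34 + E\right) + C 2 = \left(-34 + E\right) + 2 C = -34 + E + 2 C$)
$\frac{Z{\left(162,81 \right)} - 38551}{\sqrt{-9218 + U{\left(6,66 \right)}} - 28539} = \frac{-127 - 38551}{\sqrt{-9218 + \left(-34 + 66 + 2 \cdot 6\right)} - 28539} = - \frac{38678}{\sqrt{-9218 + \left(-34 + 66 + 12\right)} - 28539} = - \frac{38678}{\sqrt{-9218 + 44} - 28539} = - \frac{38678}{\sqrt{-9174} - 28539} = - \frac{38678}{i \sqrt{9174} - 28539} = - \frac{38678}{-28539 + i \sqrt{9174}}$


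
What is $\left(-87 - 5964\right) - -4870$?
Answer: $-1181$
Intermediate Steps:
$\left(-87 - 5964\right) - -4870 = \left(-87 - 5964\right) + \left(-94 + 4964\right) = -6051 + 4870 = -1181$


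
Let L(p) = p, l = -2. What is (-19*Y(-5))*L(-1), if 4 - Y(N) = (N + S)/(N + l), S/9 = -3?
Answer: -76/7 ≈ -10.857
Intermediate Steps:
S = -27 (S = 9*(-3) = -27)
Y(N) = 4 - (-27 + N)/(-2 + N) (Y(N) = 4 - (N - 27)/(N - 2) = 4 - (-27 + N)/(-2 + N))
(-19*Y(-5))*L(-1) = -19*(19 + 3*(-5))/(-2 - 5)*(-1) = -19*(19 - 15)/(-7)*(-1) = -(-19)*4/7*(-1) = -19*(-4/7)*(-1) = (76/7)*(-1) = -76/7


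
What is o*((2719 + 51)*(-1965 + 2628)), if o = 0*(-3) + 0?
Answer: 0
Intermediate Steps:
o = 0 (o = 0 + 0 = 0)
o*((2719 + 51)*(-1965 + 2628)) = 0*((2719 + 51)*(-1965 + 2628)) = 0*(2770*663) = 0*1836510 = 0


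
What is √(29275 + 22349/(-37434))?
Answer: 7*√837190783866/37434 ≈ 171.10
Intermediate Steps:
√(29275 + 22349/(-37434)) = √(29275 + 22349*(-1/37434)) = √(29275 - 22349/37434) = √(1095858001/37434) = 7*√837190783866/37434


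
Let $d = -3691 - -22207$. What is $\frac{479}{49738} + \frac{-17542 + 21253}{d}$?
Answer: $\frac{32241147}{153491468} \approx 0.21005$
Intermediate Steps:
$d = 18516$ ($d = -3691 + 22207 = 18516$)
$\frac{479}{49738} + \frac{-17542 + 21253}{d} = \frac{479}{49738} + \frac{-17542 + 21253}{18516} = 479 \cdot \frac{1}{49738} + 3711 \cdot \frac{1}{18516} = \frac{479}{49738} + \frac{1237}{6172} = \frac{32241147}{153491468}$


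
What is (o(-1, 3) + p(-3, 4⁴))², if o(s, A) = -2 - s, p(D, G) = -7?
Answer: 64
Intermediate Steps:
(o(-1, 3) + p(-3, 4⁴))² = ((-2 - 1*(-1)) - 7)² = ((-2 + 1) - 7)² = (-1 - 7)² = (-8)² = 64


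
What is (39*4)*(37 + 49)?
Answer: 13416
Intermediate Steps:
(39*4)*(37 + 49) = 156*86 = 13416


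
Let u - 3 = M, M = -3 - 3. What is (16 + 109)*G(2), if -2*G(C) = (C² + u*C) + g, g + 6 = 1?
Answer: 875/2 ≈ 437.50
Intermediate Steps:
M = -6
u = -3 (u = 3 - 6 = -3)
g = -5 (g = -6 + 1 = -5)
G(C) = 5/2 - C²/2 + 3*C/2 (G(C) = -((C² - 3*C) - 5)/2 = -(-5 + C² - 3*C)/2 = 5/2 - C²/2 + 3*C/2)
(16 + 109)*G(2) = (16 + 109)*(5/2 - ½*2² + (3/2)*2) = 125*(5/2 - ½*4 + 3) = 125*(5/2 - 2 + 3) = 125*(7/2) = 875/2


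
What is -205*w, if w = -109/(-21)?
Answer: -22345/21 ≈ -1064.0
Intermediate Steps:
w = 109/21 (w = -109*(-1/21) = 109/21 ≈ 5.1905)
-205*w = -205*109/21 = -22345/21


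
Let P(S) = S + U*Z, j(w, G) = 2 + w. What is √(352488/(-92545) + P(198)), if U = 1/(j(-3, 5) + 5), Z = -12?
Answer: √1637471517915/92545 ≈ 13.827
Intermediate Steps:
U = ¼ (U = 1/((2 - 3) + 5) = 1/(-1 + 5) = 1/4 = ¼ ≈ 0.25000)
P(S) = -3 + S (P(S) = S + (¼)*(-12) = S - 3 = -3 + S)
√(352488/(-92545) + P(198)) = √(352488/(-92545) + (-3 + 198)) = √(352488*(-1/92545) + 195) = √(-352488/92545 + 195) = √(17693787/92545) = √1637471517915/92545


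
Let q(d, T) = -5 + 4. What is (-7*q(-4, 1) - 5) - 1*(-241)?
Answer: 243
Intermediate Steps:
q(d, T) = -1
(-7*q(-4, 1) - 5) - 1*(-241) = (-7*(-1) - 5) - 1*(-241) = (7 - 5) + 241 = 2 + 241 = 243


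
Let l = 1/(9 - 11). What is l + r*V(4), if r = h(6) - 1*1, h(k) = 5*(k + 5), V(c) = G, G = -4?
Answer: -433/2 ≈ -216.50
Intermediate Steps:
V(c) = -4
h(k) = 25 + 5*k (h(k) = 5*(5 + k) = 25 + 5*k)
l = -1/2 (l = 1/(-2) = -1/2 ≈ -0.50000)
r = 54 (r = (25 + 5*6) - 1*1 = (25 + 30) - 1 = 55 - 1 = 54)
l + r*V(4) = -1/2 + 54*(-4) = -1/2 - 216 = -433/2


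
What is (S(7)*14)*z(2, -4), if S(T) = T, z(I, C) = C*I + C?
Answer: -1176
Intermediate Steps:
z(I, C) = C + C*I
(S(7)*14)*z(2, -4) = (7*14)*(-4*(1 + 2)) = 98*(-4*3) = 98*(-12) = -1176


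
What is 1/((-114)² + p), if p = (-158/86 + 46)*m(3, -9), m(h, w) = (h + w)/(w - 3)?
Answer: 86/1119555 ≈ 7.6816e-5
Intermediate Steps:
m(h, w) = (h + w)/(-3 + w)
p = 1899/86 (p = (-158/86 + 46)*((3 - 9)/(-3 - 9)) = (-158*1/86 + 46)*(-6/(-12)) = (-79/43 + 46)*(-1/12*(-6)) = (1899/43)*(½) = 1899/86 ≈ 22.081)
1/((-114)² + p) = 1/((-114)² + 1899/86) = 1/(12996 + 1899/86) = 1/(1119555/86) = 86/1119555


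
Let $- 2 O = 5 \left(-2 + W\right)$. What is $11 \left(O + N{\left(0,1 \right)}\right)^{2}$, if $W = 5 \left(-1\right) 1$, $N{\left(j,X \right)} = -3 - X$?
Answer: $\frac{8019}{4} \approx 2004.8$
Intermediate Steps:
$W = -5$ ($W = \left(-5\right) 1 = -5$)
$O = \frac{35}{2}$ ($O = - \frac{5 \left(-2 - 5\right)}{2} = - \frac{5 \left(-7\right)}{2} = \left(- \frac{1}{2}\right) \left(-35\right) = \frac{35}{2} \approx 17.5$)
$11 \left(O + N{\left(0,1 \right)}\right)^{2} = 11 \left(\frac{35}{2} - 4\right)^{2} = 11 \left(\frac{27}{2}\right)^{2} = 11 \cdot \frac{729}{4} = \frac{8019}{4}$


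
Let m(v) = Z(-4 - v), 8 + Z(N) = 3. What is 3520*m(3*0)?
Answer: -17600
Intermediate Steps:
Z(N) = -5 (Z(N) = -8 + 3 = -5)
m(v) = -5
3520*m(3*0) = 3520*(-5) = -17600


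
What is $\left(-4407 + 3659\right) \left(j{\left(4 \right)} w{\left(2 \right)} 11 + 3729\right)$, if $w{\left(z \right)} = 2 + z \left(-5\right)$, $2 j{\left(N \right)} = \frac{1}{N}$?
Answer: $-2781064$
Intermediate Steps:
$j{\left(N \right)} = \frac{1}{2 N}$
$w{\left(z \right)} = 2 - 5 z$
$\left(-4407 + 3659\right) \left(j{\left(4 \right)} w{\left(2 \right)} 11 + 3729\right) = \left(-4407 + 3659\right) \left(\frac{1}{2 \cdot 4} \left(2 - 10\right) 11 + 3729\right) = - 748 \left(\frac{1}{2} \cdot \frac{1}{4} \left(2 - 10\right) 11 + 3729\right) = - 748 \left(\frac{1}{8} \left(-8\right) 11 + 3729\right) = - 748 \left(\left(-1\right) 11 + 3729\right) = - 748 \left(-11 + 3729\right) = \left(-748\right) 3718 = -2781064$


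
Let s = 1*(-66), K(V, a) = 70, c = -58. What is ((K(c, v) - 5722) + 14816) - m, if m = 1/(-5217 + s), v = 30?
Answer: 48413413/5283 ≈ 9164.0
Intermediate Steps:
s = -66
m = -1/5283 (m = 1/(-5217 - 66) = 1/(-5283) = -1/5283 ≈ -0.00018929)
((K(c, v) - 5722) + 14816) - m = ((70 - 5722) + 14816) - 1*(-1/5283) = (-5652 + 14816) + 1/5283 = 9164 + 1/5283 = 48413413/5283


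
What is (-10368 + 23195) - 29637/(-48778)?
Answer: 625705043/48778 ≈ 12828.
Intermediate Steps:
(-10368 + 23195) - 29637/(-48778) = 12827 - 29637*(-1)/48778 = 12827 - 1*(-29637/48778) = 12827 + 29637/48778 = 625705043/48778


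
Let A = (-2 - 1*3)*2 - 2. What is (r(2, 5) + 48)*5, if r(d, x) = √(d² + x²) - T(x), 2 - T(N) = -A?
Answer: 290 + 5*√29 ≈ 316.93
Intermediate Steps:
A = -12 (A = (-2 - 3)*2 - 2 = -5*2 - 2 = -10 - 2 = -12)
T(N) = -10 (T(N) = 2 - (-1)*(-12) = 2 - 1*12 = 2 - 12 = -10)
r(d, x) = 10 + √(d² + x²) (r(d, x) = √(d² + x²) - 1*(-10) = √(d² + x²) + 10 = 10 + √(d² + x²))
(r(2, 5) + 48)*5 = ((10 + √(2² + 5²)) + 48)*5 = ((10 + √(4 + 25)) + 48)*5 = ((10 + √29) + 48)*5 = (58 + √29)*5 = 290 + 5*√29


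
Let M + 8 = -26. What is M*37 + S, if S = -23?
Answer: -1281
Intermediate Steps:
M = -34 (M = -8 - 26 = -34)
M*37 + S = -34*37 - 23 = -1258 - 23 = -1281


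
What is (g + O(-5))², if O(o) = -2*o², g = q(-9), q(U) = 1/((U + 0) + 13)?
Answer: 39601/16 ≈ 2475.1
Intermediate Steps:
q(U) = 1/(13 + U) (q(U) = 1/(U + 13) = 1/(13 + U))
g = ¼ (g = 1/(13 - 9) = 1/4 = ¼ ≈ 0.25000)
(g + O(-5))² = (¼ - 2*(-5)²)² = (¼ - 2*25)² = (¼ - 50)² = (-199/4)² = 39601/16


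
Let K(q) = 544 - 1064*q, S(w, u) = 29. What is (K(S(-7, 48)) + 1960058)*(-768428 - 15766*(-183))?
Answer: 4084789845500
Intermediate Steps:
K(q) = 544 - 1064*q
(K(S(-7, 48)) + 1960058)*(-768428 - 15766*(-183)) = ((544 - 1064*29) + 1960058)*(-768428 - 15766*(-183)) = ((544 - 30856) + 1960058)*(-768428 + 2885178) = (-30312 + 1960058)*2116750 = 1929746*2116750 = 4084789845500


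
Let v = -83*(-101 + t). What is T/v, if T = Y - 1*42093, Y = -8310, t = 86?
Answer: -16801/415 ≈ -40.484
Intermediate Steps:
v = 1245 (v = -83*(-101 + 86) = -83*(-15) = 1245)
T = -50403 (T = -8310 - 1*42093 = -8310 - 42093 = -50403)
T/v = -50403/1245 = -50403*1/1245 = -16801/415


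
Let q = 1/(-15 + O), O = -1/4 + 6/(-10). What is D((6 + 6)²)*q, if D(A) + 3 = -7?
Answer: 200/317 ≈ 0.63091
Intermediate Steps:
O = -17/20 (O = -1*¼ + 6*(-⅒) = -¼ - ⅗ = -17/20 ≈ -0.85000)
D(A) = -10 (D(A) = -3 - 7 = -10)
q = -20/317 (q = 1/(-15 - 17/20) = 1/(-317/20) = -20/317 ≈ -0.063092)
D((6 + 6)²)*q = -10*(-20/317) = 200/317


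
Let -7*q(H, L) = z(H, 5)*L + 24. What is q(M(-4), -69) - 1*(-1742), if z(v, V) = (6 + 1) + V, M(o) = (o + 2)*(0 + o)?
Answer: 12998/7 ≈ 1856.9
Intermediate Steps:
M(o) = o*(2 + o) (M(o) = (2 + o)*o = o*(2 + o))
z(v, V) = 7 + V
q(H, L) = -24/7 - 12*L/7 (q(H, L) = -((7 + 5)*L + 24)/7 = -(12*L + 24)/7 = -(24 + 12*L)/7 = -24/7 - 12*L/7)
q(M(-4), -69) - 1*(-1742) = (-24/7 - 12/7*(-69)) - 1*(-1742) = (-24/7 + 828/7) + 1742 = 804/7 + 1742 = 12998/7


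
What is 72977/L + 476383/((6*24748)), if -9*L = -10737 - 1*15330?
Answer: 36647918215/1290212232 ≈ 28.405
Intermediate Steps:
L = 8689/3 (L = -(-10737 - 1*15330)/9 = -(-10737 - 15330)/9 = -1/9*(-26067) = 8689/3 ≈ 2896.3)
72977/L + 476383/((6*24748)) = 72977/(8689/3) + 476383/((6*24748)) = 72977*(3/8689) + 476383/148488 = 218931/8689 + 476383*(1/148488) = 218931/8689 + 476383/148488 = 36647918215/1290212232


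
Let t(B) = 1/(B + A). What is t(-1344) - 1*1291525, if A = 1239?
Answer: -135610126/105 ≈ -1.2915e+6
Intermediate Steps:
t(B) = 1/(1239 + B) (t(B) = 1/(B + 1239) = 1/(1239 + B))
t(-1344) - 1*1291525 = 1/(1239 - 1344) - 1*1291525 = 1/(-105) - 1291525 = -1/105 - 1291525 = -135610126/105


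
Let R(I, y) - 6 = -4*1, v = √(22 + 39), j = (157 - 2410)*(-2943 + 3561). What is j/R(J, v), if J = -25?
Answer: -696177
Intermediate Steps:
j = -1392354 (j = -2253*618 = -1392354)
v = √61 ≈ 7.8102
R(I, y) = 2 (R(I, y) = 6 - 4*1 = 6 - 4 = 2)
j/R(J, v) = -1392354/2 = -1392354*½ = -696177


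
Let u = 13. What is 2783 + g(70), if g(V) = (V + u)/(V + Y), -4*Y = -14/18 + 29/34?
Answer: 238485023/85657 ≈ 2784.2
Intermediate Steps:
Y = -23/1224 (Y = -(-14/18 + 29/34)/4 = -(-14*1/18 + 29*(1/34))/4 = -(-7/9 + 29/34)/4 = -1/4*23/306 = -23/1224 ≈ -0.018791)
g(V) = (13 + V)/(-23/1224 + V) (g(V) = (V + 13)/(V - 23/1224) = (13 + V)/(-23/1224 + V))
2783 + g(70) = 2783 + 1224*(13 + 70)/(-23 + 1224*70) = 2783 + 1224*83/(-23 + 85680) = 2783 + 1224*83/85657 = 2783 + 1224*(1/85657)*83 = 2783 + 101592/85657 = 238485023/85657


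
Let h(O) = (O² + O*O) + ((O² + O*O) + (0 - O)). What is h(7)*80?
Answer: 15120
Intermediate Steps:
h(O) = -O + 4*O² (h(O) = (O² + O²) + ((O² + O²) - O) = 2*O² + (2*O² - O) = 2*O² + (-O + 2*O²) = -O + 4*O²)
h(7)*80 = (7*(-1 + 4*7))*80 = (7*(-1 + 28))*80 = (7*27)*80 = 189*80 = 15120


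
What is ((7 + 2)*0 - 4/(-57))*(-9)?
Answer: -12/19 ≈ -0.63158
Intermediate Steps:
((7 + 2)*0 - 4/(-57))*(-9) = (9*0 - 4*(-1/57))*(-9) = (0 + 4/57)*(-9) = (4/57)*(-9) = -12/19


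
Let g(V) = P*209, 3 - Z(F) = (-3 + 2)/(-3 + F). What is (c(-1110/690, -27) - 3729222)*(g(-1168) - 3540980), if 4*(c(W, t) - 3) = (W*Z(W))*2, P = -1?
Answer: 64391857365660451/4876 ≈ 1.3206e+13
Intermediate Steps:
Z(F) = 3 + 1/(-3 + F) (Z(F) = 3 - (-3 + 2)/(-3 + F) = 3 - (-1)/(-3 + F) = 3 + 1/(-3 + F))
c(W, t) = 3 + W*(-8 + 3*W)/(2*(-3 + W)) (c(W, t) = 3 + ((W*((-8 + 3*W)/(-3 + W)))*2)/4 = 3 + ((W*(-8 + 3*W)/(-3 + W))*2)/4 = 3 + (2*W*(-8 + 3*W)/(-3 + W))/4 = 3 + W*(-8 + 3*W)/(2*(-3 + W)))
g(V) = -209 (g(V) = -1*209 = -209)
(c(-1110/690, -27) - 3729222)*(g(-1168) - 3540980) = ((-9 - (-1110)/690 + 3*(-1110/690)²/2)/(-3 - 1110/690) - 3729222)*(-209 - 3540980) = ((-9 - (-1110)/690 + 3*(-1110*1/690)²/2)/(-3 - 1110*1/690) - 3729222)*(-3541189) = ((-9 - 1*(-37/23) + 3*(-37/23)²/2)/(-3 - 37/23) - 3729222)*(-3541189) = ((-9 + 37/23 + (3/2)*(1369/529))/(-106/23) - 3729222)*(-3541189) = (-23*(-9 + 37/23 + 4107/1058)/106 - 3729222)*(-3541189) = (-23/106*(-3713/1058) - 3729222)*(-3541189) = (3713/4876 - 3729222)*(-3541189) = -18183682759/4876*(-3541189) = 64391857365660451/4876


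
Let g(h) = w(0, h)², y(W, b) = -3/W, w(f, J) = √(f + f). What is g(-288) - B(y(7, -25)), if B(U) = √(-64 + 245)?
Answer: -√181 ≈ -13.454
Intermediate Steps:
w(f, J) = √2*√f (w(f, J) = √(2*f) = √2*√f)
g(h) = 0 (g(h) = (√2*√0)² = (√2*0)² = 0² = 0)
B(U) = √181
g(-288) - B(y(7, -25)) = 0 - √181 = -√181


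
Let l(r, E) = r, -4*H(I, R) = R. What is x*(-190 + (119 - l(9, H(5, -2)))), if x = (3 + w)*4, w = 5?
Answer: -2560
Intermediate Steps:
H(I, R) = -R/4
x = 32 (x = (3 + 5)*4 = 8*4 = 32)
x*(-190 + (119 - l(9, H(5, -2)))) = 32*(-190 + (119 - 1*9)) = 32*(-190 + (119 - 9)) = 32*(-190 + 110) = 32*(-80) = -2560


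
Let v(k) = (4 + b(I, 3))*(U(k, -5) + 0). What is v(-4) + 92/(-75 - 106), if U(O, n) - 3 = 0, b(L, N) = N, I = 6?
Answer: 3709/181 ≈ 20.492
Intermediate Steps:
U(O, n) = 3 (U(O, n) = 3 + 0 = 3)
v(k) = 21 (v(k) = (4 + 3)*(3 + 0) = 7*3 = 21)
v(-4) + 92/(-75 - 106) = 21 + 92/(-75 - 106) = 21 + 92/(-181) = 21 - 1/181*92 = 21 - 92/181 = 3709/181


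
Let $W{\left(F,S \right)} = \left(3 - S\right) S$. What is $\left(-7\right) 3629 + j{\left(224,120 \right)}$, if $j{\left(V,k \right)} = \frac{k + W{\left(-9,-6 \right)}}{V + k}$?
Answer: $- \frac{4369283}{172} \approx -25403.0$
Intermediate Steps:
$W{\left(F,S \right)} = S \left(3 - S\right)$
$j{\left(V,k \right)} = \frac{-54 + k}{V + k}$ ($j{\left(V,k \right)} = \frac{k - 6 \left(3 - -6\right)}{V + k} = \frac{k - 6 \left(3 + 6\right)}{V + k} = \frac{k - 54}{V + k} = \frac{-54 + k}{V + k}$)
$\left(-7\right) 3629 + j{\left(224,120 \right)} = \left(-7\right) 3629 + \frac{-54 + 120}{224 + 120} = -25403 + \frac{1}{344} \cdot 66 = -25403 + \frac{33}{172} = - \frac{4369283}{172}$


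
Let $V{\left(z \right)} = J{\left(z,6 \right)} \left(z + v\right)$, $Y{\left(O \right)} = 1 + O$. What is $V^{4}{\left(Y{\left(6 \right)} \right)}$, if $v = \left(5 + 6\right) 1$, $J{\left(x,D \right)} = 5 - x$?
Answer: $1679616$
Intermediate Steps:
$v = 11$ ($v = 11 \cdot 1 = 11$)
$V{\left(z \right)} = \left(5 - z\right) \left(11 + z\right)$ ($V{\left(z \right)} = \left(5 - z\right) \left(z + 11\right) = \left(5 - z\right) \left(11 + z\right)$)
$V^{4}{\left(Y{\left(6 \right)} \right)} = \left(- \left(-5 + \left(1 + 6\right)\right) \left(11 + \left(1 + 6\right)\right)\right)^{4} = \left(- \left(-5 + 7\right) \left(11 + 7\right)\right)^{4} = \left(\left(-1\right) 2 \cdot 18\right)^{4} = \left(-36\right)^{4} = 1679616$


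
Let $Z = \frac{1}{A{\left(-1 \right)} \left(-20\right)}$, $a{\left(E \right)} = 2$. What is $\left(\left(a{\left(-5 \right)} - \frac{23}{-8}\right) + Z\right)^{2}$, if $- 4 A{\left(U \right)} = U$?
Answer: $\frac{34969}{1600} \approx 21.856$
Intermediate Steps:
$A{\left(U \right)} = - \frac{U}{4}$
$Z = - \frac{1}{5}$ ($Z = \frac{1}{\left(- \frac{1}{4}\right) \left(-1\right) \left(-20\right)} = \frac{1}{\frac{1}{4} \left(-20\right)} = \frac{1}{-5} = - \frac{1}{5} \approx -0.2$)
$\left(\left(a{\left(-5 \right)} - \frac{23}{-8}\right) + Z\right)^{2} = \left(\left(2 - \frac{23}{-8}\right) - \frac{1}{5}\right)^{2} = \left(\left(2 - 23 \left(- \frac{1}{8}\right)\right) - \frac{1}{5}\right)^{2} = \left(\left(2 - - \frac{23}{8}\right) - \frac{1}{5}\right)^{2} = \left(\left(2 + \frac{23}{8}\right) - \frac{1}{5}\right)^{2} = \left(\frac{39}{8} - \frac{1}{5}\right)^{2} = \left(\frac{187}{40}\right)^{2} = \frac{34969}{1600}$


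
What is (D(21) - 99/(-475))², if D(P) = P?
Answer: 101485476/225625 ≈ 449.80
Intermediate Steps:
(D(21) - 99/(-475))² = (21 - 99/(-475))² = (21 - 99*(-1/475))² = (21 + 99/475)² = (10074/475)² = 101485476/225625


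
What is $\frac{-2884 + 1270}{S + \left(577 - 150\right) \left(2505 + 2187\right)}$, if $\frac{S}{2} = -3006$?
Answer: $- \frac{269}{332912} \approx -0.00080802$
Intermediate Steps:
$S = -6012$ ($S = 2 \left(-3006\right) = -6012$)
$\frac{-2884 + 1270}{S + \left(577 - 150\right) \left(2505 + 2187\right)} = \frac{-2884 + 1270}{-6012 + \left(577 - 150\right) \left(2505 + 2187\right)} = - \frac{1614}{-6012 + 427 \cdot 4692} = - \frac{1614}{-6012 + 2003484} = - \frac{1614}{1997472} = \left(-1614\right) \frac{1}{1997472} = - \frac{269}{332912}$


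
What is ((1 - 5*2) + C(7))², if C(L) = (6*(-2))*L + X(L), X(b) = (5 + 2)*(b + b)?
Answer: 25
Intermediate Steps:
X(b) = 14*b (X(b) = 7*(2*b) = 14*b)
C(L) = 2*L (C(L) = (6*(-2))*L + 14*L = -12*L + 14*L = 2*L)
((1 - 5*2) + C(7))² = ((1 - 5*2) + 2*7)² = ((1 - 10) + 14)² = (-9 + 14)² = 5² = 25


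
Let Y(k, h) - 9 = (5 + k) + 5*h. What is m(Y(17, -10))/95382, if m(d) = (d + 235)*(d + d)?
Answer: -456/5299 ≈ -0.086054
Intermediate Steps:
Y(k, h) = 14 + k + 5*h (Y(k, h) = 9 + ((5 + k) + 5*h) = 9 + (5 + k + 5*h) = 14 + k + 5*h)
m(d) = 2*d*(235 + d) (m(d) = (235 + d)*(2*d) = 2*d*(235 + d))
m(Y(17, -10))/95382 = (2*(14 + 17 + 5*(-10))*(235 + (14 + 17 + 5*(-10))))/95382 = (2*(14 + 17 - 50)*(235 + (14 + 17 - 50)))*(1/95382) = (2*(-19)*(235 - 19))*(1/95382) = (2*(-19)*216)*(1/95382) = -8208*1/95382 = -456/5299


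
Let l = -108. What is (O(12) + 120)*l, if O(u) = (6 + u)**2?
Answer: -47952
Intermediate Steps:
(O(12) + 120)*l = ((6 + 12)**2 + 120)*(-108) = (18**2 + 120)*(-108) = (324 + 120)*(-108) = 444*(-108) = -47952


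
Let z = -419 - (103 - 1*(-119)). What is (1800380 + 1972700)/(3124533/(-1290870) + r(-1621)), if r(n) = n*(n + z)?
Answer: 1623518593200/1577744162069 ≈ 1.0290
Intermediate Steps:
z = -641 (z = -419 - (103 + 119) = -419 - 1*222 = -419 - 222 = -641)
r(n) = n*(-641 + n) (r(n) = n*(n - 641) = n*(-641 + n))
(1800380 + 1972700)/(3124533/(-1290870) + r(-1621)) = (1800380 + 1972700)/(3124533/(-1290870) - 1621*(-641 - 1621)) = 3773080/(3124533*(-1/1290870) - 1621*(-2262)) = 3773080/(-1041511/430290 + 3666702) = 3773080/(1577744162069/430290) = 3773080*(430290/1577744162069) = 1623518593200/1577744162069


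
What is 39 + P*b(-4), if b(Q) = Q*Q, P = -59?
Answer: -905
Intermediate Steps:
b(Q) = Q**2
39 + P*b(-4) = 39 - 59*(-4)**2 = 39 - 59*16 = 39 - 944 = -905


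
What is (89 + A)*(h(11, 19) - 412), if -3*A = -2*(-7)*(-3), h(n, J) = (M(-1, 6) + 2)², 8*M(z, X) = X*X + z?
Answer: -2448001/64 ≈ -38250.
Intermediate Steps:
M(z, X) = z/8 + X²/8 (M(z, X) = (X*X + z)/8 = (X² + z)/8 = (z + X²)/8 = z/8 + X²/8)
h(n, J) = 2601/64 (h(n, J) = (((⅛)*(-1) + (⅛)*6²) + 2)² = ((-⅛ + (⅛)*36) + 2)² = ((-⅛ + 9/2) + 2)² = (35/8 + 2)² = (51/8)² = 2601/64)
A = 14 (A = -(-2*(-7))*(-3)/3 = -14*(-3)/3 = -⅓*(-42) = 14)
(89 + A)*(h(11, 19) - 412) = (89 + 14)*(2601/64 - 412) = 103*(-23767/64) = -2448001/64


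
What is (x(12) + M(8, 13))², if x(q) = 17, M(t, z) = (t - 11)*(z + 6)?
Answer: 1600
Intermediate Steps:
M(t, z) = (-11 + t)*(6 + z)
(x(12) + M(8, 13))² = (17 + (-66 - 11*13 + 6*8 + 8*13))² = (17 + (-66 - 143 + 48 + 104))² = (17 - 57)² = (-40)² = 1600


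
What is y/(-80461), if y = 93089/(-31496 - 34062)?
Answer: 93089/5274862238 ≈ 1.7648e-5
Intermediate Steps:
y = -93089/65558 (y = 93089/(-65558) = 93089*(-1/65558) = -93089/65558 ≈ -1.4199)
y/(-80461) = -93089/65558/(-80461) = -93089/65558*(-1/80461) = 93089/5274862238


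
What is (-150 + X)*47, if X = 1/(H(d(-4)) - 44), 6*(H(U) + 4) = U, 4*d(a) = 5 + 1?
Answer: -1346738/191 ≈ -7051.0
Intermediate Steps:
d(a) = 3/2 (d(a) = (5 + 1)/4 = (¼)*6 = 3/2)
H(U) = -4 + U/6
X = -4/191 (X = 1/((-4 + (⅙)*(3/2)) - 44) = 1/((-4 + ¼) - 44) = 1/(-15/4 - 44) = 1/(-191/4) = -4/191 ≈ -0.020942)
(-150 + X)*47 = (-150 - 4/191)*47 = -28654/191*47 = -1346738/191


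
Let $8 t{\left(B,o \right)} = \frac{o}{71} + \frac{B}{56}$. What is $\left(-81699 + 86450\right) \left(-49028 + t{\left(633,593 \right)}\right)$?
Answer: $- \frac{7408730651223}{31808} \approx -2.3292 \cdot 10^{8}$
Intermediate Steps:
$t{\left(B,o \right)} = \frac{B}{448} + \frac{o}{568}$ ($t{\left(B,o \right)} = \frac{\frac{o}{71} + \frac{B}{56}}{8} = \frac{\frac{B}{56} + \frac{o}{71}}{8} = \frac{B}{448} + \frac{o}{568}$)
$\left(-81699 + 86450\right) \left(-49028 + t{\left(633,593 \right)}\right) = \left(-81699 + 86450\right) \left(-49028 + \left(\frac{1}{448} \cdot 633 + \frac{1}{568} \cdot 593\right)\right) = 4751 \left(-49028 + \left(\frac{633}{448} + \frac{593}{568}\right)\right) = 4751 \left(-49028 + \frac{78151}{31808}\right) = 4751 \left(- \frac{1559404473}{31808}\right) = - \frac{7408730651223}{31808}$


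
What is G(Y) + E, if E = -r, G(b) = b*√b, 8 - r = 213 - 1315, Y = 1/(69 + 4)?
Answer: -1110 + √73/5329 ≈ -1110.0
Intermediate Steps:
Y = 1/73 ≈ 0.013699
r = 1110 (r = 8 - (213 - 1315) = 8 - 1*(-1102) = 8 + 1102 = 1110)
G(b) = b^(3/2)
E = -1110 (E = -1*1110 = -1110)
G(Y) + E = (1/73)^(3/2) - 1110 = √73/5329 - 1110 = -1110 + √73/5329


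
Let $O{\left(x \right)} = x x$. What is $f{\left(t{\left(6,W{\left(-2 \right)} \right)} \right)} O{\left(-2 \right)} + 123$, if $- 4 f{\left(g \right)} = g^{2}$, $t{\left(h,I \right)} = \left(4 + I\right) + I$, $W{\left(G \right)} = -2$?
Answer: $123$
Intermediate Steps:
$O{\left(x \right)} = x^{2}$
$t{\left(h,I \right)} = 4 + 2 I$
$f{\left(g \right)} = - \frac{g^{2}}{4}$
$f{\left(t{\left(6,W{\left(-2 \right)} \right)} \right)} O{\left(-2 \right)} + 123 = - \frac{\left(4 + 2 \left(-2\right)\right)^{2}}{4} \left(-2\right)^{2} + 123 = - \frac{\left(4 - 4\right)^{2}}{4} \cdot 4 + 123 = - \frac{0^{2}}{4} \cdot 4 + 123 = \left(- \frac{1}{4}\right) 0 \cdot 4 + 123 = 0 \cdot 4 + 123 = 0 + 123 = 123$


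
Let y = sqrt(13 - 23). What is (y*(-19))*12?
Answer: -228*I*sqrt(10) ≈ -721.0*I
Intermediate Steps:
y = I*sqrt(10) (y = sqrt(-10) = I*sqrt(10) ≈ 3.1623*I)
(y*(-19))*12 = ((I*sqrt(10))*(-19))*12 = -19*I*sqrt(10)*12 = -228*I*sqrt(10)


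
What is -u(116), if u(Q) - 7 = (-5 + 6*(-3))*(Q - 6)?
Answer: 2523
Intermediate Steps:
u(Q) = 145 - 23*Q (u(Q) = 7 + (-5 + 6*(-3))*(Q - 6) = 7 + (-5 - 18)*(-6 + Q) = 7 - 23*(-6 + Q) = 7 + (138 - 23*Q) = 145 - 23*Q)
-u(116) = -(145 - 23*116) = -(145 - 2668) = -1*(-2523) = 2523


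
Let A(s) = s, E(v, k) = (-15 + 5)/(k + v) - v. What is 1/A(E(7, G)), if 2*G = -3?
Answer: -11/97 ≈ -0.11340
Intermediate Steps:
G = -3/2 (G = (½)*(-3) = -3/2 ≈ -1.5000)
E(v, k) = -v - 10/(k + v) (E(v, k) = -10/(k + v) - v = -v - 10/(k + v))
1/A(E(7, G)) = 1/((-10 - 1*7² - 1*(-3/2)*7)/(-3/2 + 7)) = 1/((-10 - 1*49 + 21/2)/(11/2)) = 1/(2*(-10 - 49 + 21/2)/11) = 1/((2/11)*(-97/2)) = 1/(-97/11) = -11/97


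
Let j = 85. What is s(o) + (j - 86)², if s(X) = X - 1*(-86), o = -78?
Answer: 9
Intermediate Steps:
s(X) = 86 + X (s(X) = X + 86 = 86 + X)
s(o) + (j - 86)² = (86 - 78) + (85 - 86)² = 8 + (-1)² = 8 + 1 = 9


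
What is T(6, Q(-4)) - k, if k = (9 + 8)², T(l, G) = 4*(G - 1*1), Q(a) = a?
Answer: -309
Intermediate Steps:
T(l, G) = -4 + 4*G (T(l, G) = 4*(G - 1) = 4*(-1 + G) = -4 + 4*G)
k = 289 (k = 17² = 289)
T(6, Q(-4)) - k = (-4 + 4*(-4)) - 1*289 = (-4 - 16) - 289 = -20 - 289 = -309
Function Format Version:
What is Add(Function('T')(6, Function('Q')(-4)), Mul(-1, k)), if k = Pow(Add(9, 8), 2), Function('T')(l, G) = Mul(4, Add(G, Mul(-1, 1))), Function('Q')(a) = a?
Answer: -309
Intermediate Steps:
Function('T')(l, G) = Add(-4, Mul(4, G)) (Function('T')(l, G) = Mul(4, Add(G, -1)) = Mul(4, Add(-1, G)) = Add(-4, Mul(4, G)))
k = 289 (k = Pow(17, 2) = 289)
Add(Function('T')(6, Function('Q')(-4)), Mul(-1, k)) = Add(Add(-4, Mul(4, -4)), Mul(-1, 289)) = Add(Add(-4, -16), -289) = Add(-20, -289) = -309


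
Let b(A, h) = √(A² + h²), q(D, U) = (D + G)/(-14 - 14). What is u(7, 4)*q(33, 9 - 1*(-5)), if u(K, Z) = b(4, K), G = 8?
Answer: -41*√65/28 ≈ -11.805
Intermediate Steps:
q(D, U) = -2/7 - D/28 (q(D, U) = (D + 8)/(-14 - 14) = (8 + D)/(-28) = (8 + D)*(-1/28) = -2/7 - D/28)
u(K, Z) = √(16 + K²) (u(K, Z) = √(4² + K²) = √(16 + K²))
u(7, 4)*q(33, 9 - 1*(-5)) = √(16 + 7²)*(-2/7 - 1/28*33) = √(16 + 49)*(-2/7 - 33/28) = √65*(-41/28) = -41*√65/28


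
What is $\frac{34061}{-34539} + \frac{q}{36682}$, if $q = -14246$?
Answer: $- \frac{870734098}{633479799} \approx -1.3745$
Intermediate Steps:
$\frac{34061}{-34539} + \frac{q}{36682} = \frac{34061}{-34539} - \frac{14246}{36682} = 34061 \left(- \frac{1}{34539}\right) - \frac{7123}{18341} = - \frac{34061}{34539} - \frac{7123}{18341} = - \frac{870734098}{633479799}$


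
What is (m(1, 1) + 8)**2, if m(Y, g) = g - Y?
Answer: 64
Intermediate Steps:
(m(1, 1) + 8)**2 = ((1 - 1*1) + 8)**2 = ((1 - 1) + 8)**2 = (0 + 8)**2 = 8**2 = 64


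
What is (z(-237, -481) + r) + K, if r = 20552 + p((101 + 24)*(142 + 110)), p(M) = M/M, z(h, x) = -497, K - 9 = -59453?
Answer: -39388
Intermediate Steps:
K = -59444 (K = 9 - 59453 = -59444)
p(M) = 1
r = 20553 (r = 20552 + 1 = 20553)
(z(-237, -481) + r) + K = (-497 + 20553) - 59444 = 20056 - 59444 = -39388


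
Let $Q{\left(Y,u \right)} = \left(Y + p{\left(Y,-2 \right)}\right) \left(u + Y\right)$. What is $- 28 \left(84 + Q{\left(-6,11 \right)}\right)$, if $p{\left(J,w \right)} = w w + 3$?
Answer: $-2492$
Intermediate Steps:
$p{\left(J,w \right)} = 3 + w^{2}$ ($p{\left(J,w \right)} = w^{2} + 3 = 3 + w^{2}$)
$Q{\left(Y,u \right)} = \left(7 + Y\right) \left(Y + u\right)$ ($Q{\left(Y,u \right)} = \left(Y + \left(3 + \left(-2\right)^{2}\right)\right) \left(u + Y\right) = \left(Y + \left(3 + 4\right)\right) \left(Y + u\right) = \left(Y + 7\right) \left(Y + u\right) = \left(7 + Y\right) \left(Y + u\right)$)
$- 28 \left(84 + Q{\left(-6,11 \right)}\right) = - 28 \left(84 + \left(\left(-6\right)^{2} + 7 \left(-6\right) + 7 \cdot 11 - 66\right)\right) = - 28 \left(84 + \left(36 - 42 + 77 - 66\right)\right) = - 28 \left(84 + 5\right) = \left(-28\right) 89 = -2492$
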